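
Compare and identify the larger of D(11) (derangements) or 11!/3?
D(11) = (11-1)·[D(10) + D(9)] = 10·[1,334,961 + 133,496] = 14,684,570; 11!/3 = 39,916,800/3 = 13,305,600.
Final answer: D(11)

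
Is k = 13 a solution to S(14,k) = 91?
S(14,13) = 13·S(13,13) + S(13,12) = 13·1 + 78 = 91, which equals 91.

Answer: Yes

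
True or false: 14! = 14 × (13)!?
True

By definition n! = n × (n-1)!, so 14! = 14 × 13!.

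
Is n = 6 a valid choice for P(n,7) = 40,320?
P(6,7) = 0 since 7 > 6, which does not equal 40,320.
Final answer: No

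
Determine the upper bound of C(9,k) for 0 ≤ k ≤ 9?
126

Maximum at k = 4 or k = 5: C(9,4) = 126.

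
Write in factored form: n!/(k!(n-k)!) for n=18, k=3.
C(18,3) = 816

Reasoning: This is the binomial coefficient C(18,3) = 816.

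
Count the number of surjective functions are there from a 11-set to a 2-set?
2,046

Solution: Onto functions = 2! × S(11,2)
First compute S(11,2) via recurrence:
Using the Stirling recurrence: S(n,k) = k·S(n-1,k) + S(n-1,k-1)
S(11,2) = 2·S(10,2) + S(10,1)
         = 2·511 + 1
         = 1022 + 1
         = 1,023
Then: 2 × 1023 = 2,046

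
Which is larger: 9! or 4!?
9!

9!=362,880, 4!=24. 9! > 4!.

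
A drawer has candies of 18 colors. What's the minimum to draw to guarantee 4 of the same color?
Worst case: 3 of each = 54. One more: 55.

Answer: 55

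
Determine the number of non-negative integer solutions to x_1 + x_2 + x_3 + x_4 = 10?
286

Solution: C(10+4-1, 4-1) = 286.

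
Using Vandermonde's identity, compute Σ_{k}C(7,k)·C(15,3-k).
1,540

Working:
= C(7+15,3) = C(22,3) = 1,540.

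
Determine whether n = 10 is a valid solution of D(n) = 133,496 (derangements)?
D(10) = (10-1)·[D(9) + D(8)] = 9·[133,496 + 14,833] = 1,334,961, which does not equal 133,496.

Answer: No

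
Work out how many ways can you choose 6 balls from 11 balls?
462

C(11,6) = 11! / (6! × (11-6)!)
         = 11! / (6! × 5!)
         = 462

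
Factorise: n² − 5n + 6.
(n − 2)(n − 3)

Reasoning: Seek roots whose sum is 5 and product is 6: (2, 3). So n² − 5n + 6 = (n − 2)(n − 3).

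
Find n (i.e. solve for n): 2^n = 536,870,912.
29
536,870,912 = 1,024 × 1,024 × 512 = 2^10 × 2^10 × 2^9 = 2^29, so n = 29.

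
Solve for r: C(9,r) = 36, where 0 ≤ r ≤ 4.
C(9,r) is increasing for 0 ≤ r ≤ 4. Stepping up (C(9,r+1) = C(9,r)·(9−r)/(r+1)): C(9,1) = 9, C(9,2) = 36 ✓. So r = 2.

Answer: 2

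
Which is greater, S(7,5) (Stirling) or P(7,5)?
P(7,5)
S(7,5) = 5·S(6,5) + S(6,4) = 5·15 + 65 = 140; P(7,5) = 2,520.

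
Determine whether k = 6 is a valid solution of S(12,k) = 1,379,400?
No

Solution: S(12,6) = 6·S(11,6) + S(11,5) = 6·179,487 + 246,730 = 1,323,652, which does not equal 1,379,400.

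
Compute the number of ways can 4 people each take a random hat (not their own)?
9

Working:
Using D(n) = (n-1)[D(n-1) + D(n-2)]:
D(4) = (4-1) × [D(3) + D(2)]
      = 3 × [2 + 1]
      = 3 × 3
      = 9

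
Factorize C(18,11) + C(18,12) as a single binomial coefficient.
C(19,12)
By Pascal's identity: C(18,11) + C(18,12) = C(19,12) = 50,388.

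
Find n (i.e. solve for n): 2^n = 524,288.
19

Working:
524,288 = 1,024 × 512 = 2^10 × 2^9 = 2^19, so n = 19.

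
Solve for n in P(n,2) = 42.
7

P(n,2) = n(n−1) is increasing in n; n(n−1) ≈ (n−0.5)^2 = 42 gives n ≈ 7.0. Check: P(5,2) = 20, P(6,2) = 30, P(7,2) = 42 ✓. So n = 7.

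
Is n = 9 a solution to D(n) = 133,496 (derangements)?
Yes

Reasoning: D(9) = (9-1)·[D(8) + D(7)] = 8·[14,833 + 1,854] = 133,496, which equals 133,496.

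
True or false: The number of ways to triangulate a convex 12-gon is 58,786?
False
Triangulations of a convex 12-gon are counted by the Catalan number C_10: C_10 = C(20,10)/(10+1) = 184,756/11 = 16,796.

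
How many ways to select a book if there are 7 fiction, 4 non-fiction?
By the addition principle: 7 + 4 = 11.

Answer: 11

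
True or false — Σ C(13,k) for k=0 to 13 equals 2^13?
Binomial theorem: Σ C(13,k) = (1+1)^13 = 2^13 = 8,192; RHS 2^13 = 8,192.

Answer: True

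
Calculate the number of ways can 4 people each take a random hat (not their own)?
Using D(n) = (n-1)[D(n-1) + D(n-2)]:
D(4) = (4-1) × [D(3) + D(2)]
      = 3 × [2 + 1]
      = 3 × 3
      = 9
Final answer: 9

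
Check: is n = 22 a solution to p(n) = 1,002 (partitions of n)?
Yes

Pentagonal recurrence p(n) = p(n−1) + p(n−2) − p(n−5) − p(n−7) + …: p(22) = p(21) + p(20) − p(17) − p(15) + p(10) + p(7) − p(0) = 792 + 627 − 297 − 176 + 42 + 15 − 1 = 1,002, which equals 1,002.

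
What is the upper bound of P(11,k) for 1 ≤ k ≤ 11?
39,916,800

Reasoning: P(11,k) increases in k, so maximum at k = 11: 11! = 39,916,800.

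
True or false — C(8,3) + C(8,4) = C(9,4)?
Pascal's identity: LHS = 56 + 70 = 126; RHS = C(9,4) = 126. Both sides agree, so the statement holds.

Answer: True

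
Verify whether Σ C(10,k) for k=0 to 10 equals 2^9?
False

Solution: Binomial theorem: Σ C(10,k) = (1+1)^10 = 2^10 = 1,024; RHS 2^9 = 512.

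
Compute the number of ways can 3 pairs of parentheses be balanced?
Using the Catalan number formula: C_n = C(2n, n) / (n+1)
C_3 = C(6, 3) / (3+1)
     = 20 / 4
     = 5
Final answer: 5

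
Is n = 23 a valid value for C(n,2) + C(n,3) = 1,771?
No

Explanation: C(23,2) + C(23,3) = 253 + 1,771 = 2,024, which does not equal 1,771.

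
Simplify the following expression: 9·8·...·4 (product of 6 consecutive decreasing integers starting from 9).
60,480
This is P(9,6) = 9!/(3)! = 60,480.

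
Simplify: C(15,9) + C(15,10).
8,008

Reasoning: By Pascal's identity: C(16,10) = 8,008.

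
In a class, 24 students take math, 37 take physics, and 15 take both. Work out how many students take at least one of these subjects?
46

Explanation: |A∪B| = |A|+|B|-|A∩B| = 24+37-15 = 46.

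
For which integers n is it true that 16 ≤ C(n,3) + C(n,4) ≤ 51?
6

Explanation: C(5,3)+C(5,4)=15; C(6,3)+C(6,4)=35; C(7,3)+C(7,4)=70. So valid n = 6.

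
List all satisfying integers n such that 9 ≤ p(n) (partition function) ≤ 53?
6, 7, 8, 9, 10

Explanation: Tabulating p(n) via p(n) = p(n−1) + p(n−2) − p(n−5) − p(n−7) + …: p(5)=7; p(6)=11; p(7)=15; p(8)=22; p(9)=30; p(10)=42; p(11)=56. So valid n = 6, 7, 8, 9, 10.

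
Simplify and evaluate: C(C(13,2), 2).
3,003

Reasoning: C(13,2) = 78, then C(78, 2) = 3,003.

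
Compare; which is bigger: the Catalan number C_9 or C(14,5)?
C_9

Explanation: C_9 = C(18,9)/(9+1) = 48,620/10 = 4,862; C(14,5) = 2,002.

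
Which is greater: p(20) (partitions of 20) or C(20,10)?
C(20,10)

Pentagonal recurrence p(n) = p(n−1) + p(n−2) − p(n−5) − p(n−7) + …: p(20) = p(19) + p(18) − p(15) − p(13) + p(8) + p(5) = 490 + 385 − 176 − 101 + 22 + 7 = 627; C(20,10) = 184,756.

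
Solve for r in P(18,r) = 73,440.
P(18,r) = 18·17·…·(18−r+1), a product of r factors. Multiplying down from 18: 18 = 18; 18·17 = 306; 18·17·16 = 4,896; 18·17·16·15 = 73,440 ✓ (4 factors). So r = 4.

Answer: 4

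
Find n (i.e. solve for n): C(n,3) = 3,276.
C(n,3) = n(n−1)(n−2)/3! is increasing in n, and n(n−1)(n−2) = 3!·3,276 = 19,656 ≈ (n−1)^3 gives n ≈ 28.0. Check: C(26,3) = 2,600, C(27,3) = 2,925, C(28,3) = 3,276 ✓. So n = 28.
Final answer: 28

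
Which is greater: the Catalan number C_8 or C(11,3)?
C_8

Reasoning: C_8 = C(16,8)/(8+1) = 12,870/9 = 1,430; C(11,3) = 165.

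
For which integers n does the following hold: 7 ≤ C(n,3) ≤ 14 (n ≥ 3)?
C(4,3)=4; C(5,3)=10; C(6,3)=20. So valid n = 5.
Final answer: 5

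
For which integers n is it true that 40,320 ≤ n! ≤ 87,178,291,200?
n! is strictly increasing; 8! = 40,320 and 14! = 87,178,291,200, so valid n = 8, 9, 10, 11, 12, 13, 14.

Answer: 8, 9, 10, 11, 12, 13, 14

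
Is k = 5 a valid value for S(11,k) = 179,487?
No

Working:
S(11,5) = 5·S(10,5) + S(10,4) = 5·42,525 + 34,105 = 246,730, which does not equal 179,487.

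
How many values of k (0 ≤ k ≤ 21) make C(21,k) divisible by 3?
16

Solution: Checking C(21,k) mod 3 for k = 0..21: divisible at k = 1, 2, 4, 5, 6, 7, 8, 10, 11, 13, 14, 15, 16, 17, 19, 20. That's 16 values.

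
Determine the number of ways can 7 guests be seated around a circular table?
Circular arrangements: (7-1)! = 720.

Answer: 720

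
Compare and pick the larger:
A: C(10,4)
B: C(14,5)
A=C(10,4)=210, B=C(14,5)=2,002.
Final answer: B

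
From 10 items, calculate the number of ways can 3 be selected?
120

Explanation: C(10,3) = 10! / (3! × (10-3)!)
         = 10! / (3! × 7!)
         = 120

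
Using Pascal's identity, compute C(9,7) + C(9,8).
45

Solution: C(9,7) + C(9,8) = C(10,8) = 45.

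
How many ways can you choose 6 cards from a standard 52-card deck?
20,358,520

Working:
C(52,6) = 20,358,520.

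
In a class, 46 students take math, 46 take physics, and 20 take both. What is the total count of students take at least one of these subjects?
72

Reasoning: |A∪B| = |A|+|B|-|A∩B| = 46+46-20 = 72.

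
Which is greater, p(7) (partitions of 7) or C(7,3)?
C(7,3)

Pentagonal recurrence p(n) = p(n−1) + p(n−2) − p(n−5) − p(n−7) + …: p(7) = p(6) + p(5) − p(2) − p(0) = 11 + 7 − 2 − 1 = 15; C(7,3) = 35.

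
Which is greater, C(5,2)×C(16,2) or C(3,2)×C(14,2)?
C(5,2)×C(16,2)

Reasoning: C(5,2)×C(16,2)=1,200, C(3,2)×C(14,2)=273.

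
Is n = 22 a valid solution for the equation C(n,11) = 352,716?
C(22,11) = 22·21·20·19·18·17·16·15·14·13·12/11! = 28,158,588,057,600/39,916,800 = 705,432, which does not equal 352,716.
Final answer: No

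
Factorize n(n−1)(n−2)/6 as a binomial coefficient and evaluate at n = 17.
n(n−1)(n−2)/6 = n!/(3!(n−3)!) = C(n,3). At n = 17: C(17,3) = 680.

Answer: C(n,3); C(17,3) = 680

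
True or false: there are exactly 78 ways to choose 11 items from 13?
C(13,11) = 78.
Final answer: True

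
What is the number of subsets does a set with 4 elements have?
16

Explanation: Each element can be included or excluded: 2^4 = 16.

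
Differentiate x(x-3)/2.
d/dx[(x-0)(x-3)] = (x-3) + (x-0) = 2x - 3. Dividing by 2 gives (2x - 3)/2.

Answer: (2x - 3)/2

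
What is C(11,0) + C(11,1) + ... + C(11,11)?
Sum of binomial coefficients = 2^11 = 2,048.
Final answer: 2,048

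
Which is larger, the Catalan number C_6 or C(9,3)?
C_6

Working:
C_6 = C(12,6)/(6+1) = 924/7 = 132; C(9,3) = 84.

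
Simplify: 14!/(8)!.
2,162,160

Working:
This equals 14×13×...×9 = 2,162,160.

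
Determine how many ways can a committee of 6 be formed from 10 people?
210

Explanation: C(10,6) = 10! / (6! × (10-6)!)
         = 10! / (6! × 4!)
         = 210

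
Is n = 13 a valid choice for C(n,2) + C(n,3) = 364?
C(13,2) + C(13,3) = 78 + 286 = 364, which equals 364.

Answer: Yes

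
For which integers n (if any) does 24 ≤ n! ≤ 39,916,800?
4, 5, 6, 7, 8, 9, 10, 11

Working:
n! is strictly increasing; 4! = 24 and 11! = 39,916,800, so valid n = 4, 5, 6, 7, 8, 9, 10, 11.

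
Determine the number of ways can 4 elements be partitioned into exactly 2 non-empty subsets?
7

Solution: This equals S(4,2), the Stirling number of the 2nd kind.
Using the Stirling recurrence: S(n,k) = k·S(n-1,k) + S(n-1,k-1)
S(4,2) = 2·S(3,2) + S(3,1)
         = 2·3 + 1
         = 6 + 1
         = 7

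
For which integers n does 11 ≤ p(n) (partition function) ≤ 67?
6, 7, 8, 9, 10, 11
Tabulating p(n) via p(n) = p(n−1) + p(n−2) − p(n−5) − p(n−7) + …: p(5)=7; p(6)=11; p(7)=15; p(8)=22; p(9)=30; p(10)=42; p(11)=56; p(12)=77. So valid n = 6, 7, 8, 9, 10, 11.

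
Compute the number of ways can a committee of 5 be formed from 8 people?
56

Explanation: C(8,5) = 8! / (5! × (8-5)!)
         = 8! / (5! × 3!)
         = 56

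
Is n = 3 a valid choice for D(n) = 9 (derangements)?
No

Working:
D(3) = (3-1)·[D(2) + D(1)] = 2·[1 + 0] = 2, which does not equal 9.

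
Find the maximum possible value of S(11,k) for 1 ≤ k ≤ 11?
246,730

Solution: Row S(11,k) for k = 1..11 (via S(n,k) = k·S(n−1,k) + S(n−1,k−1)): 1, 1,023, 28,501, 145,750, 246,730, 179,487, 63,987, 11,880, 1,155, 55, 1. The row is unimodal; maximum at k = 5: 246,730.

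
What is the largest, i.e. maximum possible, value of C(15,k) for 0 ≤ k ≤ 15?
6,435

Explanation: Maximum at k = 7 or k = 8: C(15,7) = 6,435.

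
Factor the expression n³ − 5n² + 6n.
n³ − 5n² + 6n = n(n² − 5n + 6) = n(n − 2)(n − 3).

Answer: n(n − 2)(n − 3)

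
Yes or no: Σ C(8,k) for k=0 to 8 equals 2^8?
Yes

Working:
Binomial theorem: Σ C(8,k) = (1+1)^8 = 2^8 = 256; RHS 2^8 = 256.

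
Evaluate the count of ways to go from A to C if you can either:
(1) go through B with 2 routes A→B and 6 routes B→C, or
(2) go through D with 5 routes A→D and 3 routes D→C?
Route via B: 2×6=12. Route via D: 5×3=15. Total: 27.
Final answer: 27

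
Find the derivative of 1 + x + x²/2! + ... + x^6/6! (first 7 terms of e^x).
1 + x + x²/2! + ... + x^5/5!
Differentiating term by term gives the first 6 terms of e^x.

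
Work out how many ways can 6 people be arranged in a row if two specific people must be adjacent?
240

Working:
Treat pair as unit: (6-1)! arrangements × 2 internal orders = 240.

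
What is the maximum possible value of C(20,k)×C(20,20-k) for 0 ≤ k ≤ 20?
34,134,779,536
C(20,k)·C(20,20-k) = C(20,k)², maximised at the centre k = 10: C(20,10)² = 34,134,779,536.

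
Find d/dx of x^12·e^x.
(12x^11 + x^12)e^x

Solution: Product rule: d/dx[x^12]·e^x + x^12·d/dx[e^x] = 12x^{11}e^x + x^12e^x.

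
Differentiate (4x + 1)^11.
Chain rule: 11(4x+1)^{10} × 4 = 44(4x+1)^{10}.
Final answer: 44(4x + 1)^10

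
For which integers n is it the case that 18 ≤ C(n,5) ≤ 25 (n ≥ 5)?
7

Solution: C(6,5)=6; C(7,5)=21; C(8,5)=56. So valid n = 7.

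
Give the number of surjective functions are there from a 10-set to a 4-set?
818,520

Reasoning: Onto functions = 4! × S(10,4)
First compute S(10,4) via recurrence:
Using the Stirling recurrence: S(n,k) = k·S(n-1,k) + S(n-1,k-1)
S(10,4) = 4·S(9,4) + S(9,3)
         = 4·7770 + 3025
         = 31080 + 3025
         = 34,105
Then: 24 × 34105 = 818,520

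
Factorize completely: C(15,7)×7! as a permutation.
P(15,7)

Working:
C(15,7)×7! = [15!/(7!(8)!)]×7! = 15!/(8)! = P(15,7) = 32,432,400.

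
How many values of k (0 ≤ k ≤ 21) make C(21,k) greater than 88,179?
8

Solution: Row 21 is unimodal and symmetric about k=21/2. C(21,6)=54,264 ≤ 88,179; C(21,7)=116,280 > 88,179; by symmetry C(21,k) > 88,179 for k = 7..14. That's 14 - 7 + 1 = 8 values.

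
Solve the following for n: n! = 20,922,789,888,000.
16

n! is strictly increasing. 14! = 87,178,291,200, 15! = 1,307,674,368,000, 16! = 20,922,789,888,000 ✓. So n = 16.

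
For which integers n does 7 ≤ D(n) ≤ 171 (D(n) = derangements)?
Using D(n) = (n−1)[D(n−1) + D(n−2)] with D(1)=0, D(2)=1: D(3)=2; D(4)=9; D(5)=44; D(6)=265. So valid n = 4, 5.
Final answer: 4, 5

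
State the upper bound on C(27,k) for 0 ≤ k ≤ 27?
20,058,300

Working:
Maximum at k = 13 or k = 14: C(27,13) = 20,058,300.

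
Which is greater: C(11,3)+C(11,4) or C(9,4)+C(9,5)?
C(11,3)+C(11,4)

Working:
First=495, Second=252.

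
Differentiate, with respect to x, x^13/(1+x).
(13x^12(1+x) - x^13)/(1+x)²

Working:
Quotient rule: [13x^{12}(1+x) - x^13]/(1+x)².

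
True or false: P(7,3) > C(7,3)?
True

P(7,3) = 210 and C(7,3) = 35; P(n,r) = r! × C(n,r) so P > C whenever r ≥ 2.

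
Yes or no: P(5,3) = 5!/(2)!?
Yes

Reasoning: Permutation formula P(n,k) = n!/(n-k)!: 5!/2! = 120/2 = 60 = P(5,3). The statement holds.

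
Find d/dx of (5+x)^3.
Using the power rule: d/dx (5+x)^3 = 3(5+x)^{2}.

Answer: 3(5+x)^2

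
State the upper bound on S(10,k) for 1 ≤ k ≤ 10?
42,525

Solution: Row S(10,k) for k = 1..10 (via S(n,k) = k·S(n−1,k) + S(n−1,k−1)): 1, 511, 9,330, 34,105, 42,525, 22,827, 5,880, 750, 45, 1. The row is unimodal; maximum at k = 5: 42,525.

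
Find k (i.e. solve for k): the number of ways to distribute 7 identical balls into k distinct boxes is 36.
Stars and bars: the count is C(7+k−1, k−1), increasing in k. k=2: C(8,1) = 8, k=3: C(9,2) = 36 ✓. So k = 3.
Final answer: 3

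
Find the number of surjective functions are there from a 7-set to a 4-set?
8,400

Solution: Onto functions = 4! × S(7,4)
First compute S(7,4) via recurrence:
Using the Stirling recurrence: S(n,k) = k·S(n-1,k) + S(n-1,k-1)
S(7,4) = 4·S(6,4) + S(6,3)
         = 4·65 + 90
         = 260 + 90
         = 350
Then: 24 × 350 = 8,400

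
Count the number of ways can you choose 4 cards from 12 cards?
C(12,4) = 12! / (4! × (12-4)!)
         = 12! / (4! × 8!)
         = 495

Answer: 495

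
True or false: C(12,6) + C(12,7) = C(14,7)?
Pascal's identity gives C(13,7) = 1,716, whereas C(14,7) = 3,432.

Answer: False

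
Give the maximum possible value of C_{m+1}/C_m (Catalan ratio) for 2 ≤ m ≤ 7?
10/3
C_{m+1}/C_m = 2(2m+1)/(m+2), which increases with m. Maximum at m = 7: 2·15/9 = 10/3.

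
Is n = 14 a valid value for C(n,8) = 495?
No

Solution: C(14,8) = 14·13·12·11·10·9·8·7/8! = 121,080,960/40,320 = 3,003, which does not equal 495.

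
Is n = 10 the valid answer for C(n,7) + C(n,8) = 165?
C(10,7) + C(10,8) = 120 + 45 = 165, which equals 165.

Answer: Yes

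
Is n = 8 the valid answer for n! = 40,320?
Yes

Reasoning: 8! = 8·7! = 8·5,040 = 40,320, which equals 40,320.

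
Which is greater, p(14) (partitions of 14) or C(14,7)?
C(14,7)

Working:
Pentagonal recurrence p(n) = p(n−1) + p(n−2) − p(n−5) − p(n−7) + …: p(14) = p(13) + p(12) − p(9) − p(7) + p(2) = 101 + 77 − 30 − 15 + 2 = 135; C(14,7) = 3,432.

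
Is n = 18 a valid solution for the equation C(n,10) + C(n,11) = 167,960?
C(18,10) + C(18,11) = 43,758 + 31,824 = 75,582, which does not equal 167,960.

Answer: No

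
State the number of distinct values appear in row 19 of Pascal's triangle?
10

Working:
Row 19 has entries C(19,0)..C(19,19); by symmetry C(19,k)=C(19,19-k), giving 10 distinct values.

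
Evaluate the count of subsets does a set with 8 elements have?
256
Each element can be included or excluded: 2^8 = 256.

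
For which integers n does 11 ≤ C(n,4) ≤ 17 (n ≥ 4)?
6

C(5,4)=5; C(6,4)=15; C(7,4)=35. So valid n = 6.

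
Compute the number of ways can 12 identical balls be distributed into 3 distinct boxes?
C(12+3-1, 3-1) = C(14, 2) = 91.

Answer: 91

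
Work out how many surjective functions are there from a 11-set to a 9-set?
419,126,400

Explanation: Onto functions = 9! × S(11,9)
First compute S(11,9) via recurrence:
Using the Stirling recurrence: S(n,k) = k·S(n-1,k) + S(n-1,k-1)
S(11,9) = 9·S(10,9) + S(10,8)
         = 9·45 + 750
         = 405 + 750
         = 1,155
Then: 362880 × 1155 = 419,126,400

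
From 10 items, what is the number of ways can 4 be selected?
210

Reasoning: C(10,4) = 10! / (4! × (10-4)!)
         = 10! / (4! × 6!)
         = 210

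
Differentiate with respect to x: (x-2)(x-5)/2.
(2x - 7)/2

Solution: d/dx[(x-2)(x-5)] = (x-5) + (x-2) = 2x - 7. Dividing by 2 gives (2x - 7)/2.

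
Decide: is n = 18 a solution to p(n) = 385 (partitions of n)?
Yes
Pentagonal recurrence p(n) = p(n−1) + p(n−2) − p(n−5) − p(n−7) + …: p(18) = p(17) + p(16) − p(13) − p(11) + p(6) + p(3) = 297 + 231 − 101 − 56 + 11 + 3 = 385, which equals 385.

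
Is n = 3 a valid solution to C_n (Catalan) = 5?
Yes

Working:
C_3 = C(6,3)/(3+1) = 20/4 = 5, which equals 5.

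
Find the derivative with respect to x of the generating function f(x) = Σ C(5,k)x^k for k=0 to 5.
Σ k·C(5,k)x^(k-1) for k=1 to 5
Term-by-term differentiation gives Σ k·C(5,k)x^{k-1} for k=1 to 5.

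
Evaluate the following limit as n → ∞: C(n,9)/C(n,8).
∞

Explanation: C(n,9)/C(n,8) = (n-8)/9 → ∞ as n → ∞.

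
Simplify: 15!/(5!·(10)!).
3,003

Reasoning: This is C(15,5) = 3,003.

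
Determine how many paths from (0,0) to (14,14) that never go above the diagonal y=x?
2,674,440

Working:
Counted by the Catalan number C_14: C_14 = C(28,14)/(14+1) = 40,116,600/15 = 2,674,440.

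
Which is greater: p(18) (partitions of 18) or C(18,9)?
C(18,9)

Explanation: Pentagonal recurrence p(n) = p(n−1) + p(n−2) − p(n−5) − p(n−7) + …: p(18) = p(17) + p(16) − p(13) − p(11) + p(6) + p(3) = 297 + 231 − 101 − 56 + 11 + 3 = 385; C(18,9) = 48,620.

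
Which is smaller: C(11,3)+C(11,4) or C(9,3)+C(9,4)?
First=495, Second=210.

Answer: C(9,3)+C(9,4)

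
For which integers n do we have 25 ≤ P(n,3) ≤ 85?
5

Explanation: P(4,3)=24; P(5,3)=60; P(6,3)=120. So valid n = 5.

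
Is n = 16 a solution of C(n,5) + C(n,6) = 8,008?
No
C(16,5) + C(16,6) = 4,368 + 8,008 = 12,376, which does not equal 8,008.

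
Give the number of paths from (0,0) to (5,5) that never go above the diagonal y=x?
42

Solution: Counted by the Catalan number C_5: C_5 = C(10,5)/(5+1) = 252/6 = 42.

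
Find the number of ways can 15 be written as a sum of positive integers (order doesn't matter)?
176

Pentagonal recurrence p(n) = p(n−1) + p(n−2) − p(n−5) − p(n−7) + …: p(15) = p(14) + p(13) − p(10) − p(8) + p(3) + p(0) = 135 + 101 − 42 − 22 + 3 + 1 = 176.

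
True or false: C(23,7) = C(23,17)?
False

Solution: C(23,7) = 245,157 but C(23,17) = 100,947; symmetry gives C(23,7) = C(23,16), not C(23,17).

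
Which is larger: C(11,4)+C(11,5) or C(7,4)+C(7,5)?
C(11,4)+C(11,5)

Reasoning: First=792, Second=56.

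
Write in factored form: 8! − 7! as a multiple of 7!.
8! − 7! = 8·7! − 7! = (8 − 1)·7! = 7 × 7! = 35,280.

Answer: 7 × 7! = 35,280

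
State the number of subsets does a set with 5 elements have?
Each element can be included or excluded: 2^5 = 32.
Final answer: 32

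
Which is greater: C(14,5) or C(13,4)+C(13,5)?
Equal

Explanation: By Pascal's identity: C(14,5) = C(13,4)+C(13,5) = 2,002. Equal.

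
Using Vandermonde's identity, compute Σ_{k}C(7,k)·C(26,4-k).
40,920

Explanation: = C(7+26,4) = C(33,4) = 40,920.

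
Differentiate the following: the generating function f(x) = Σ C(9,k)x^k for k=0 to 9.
Σ k·C(9,k)x^(k-1) for k=1 to 9

Solution: Term-by-term differentiation gives Σ k·C(9,k)x^{k-1} for k=1 to 9.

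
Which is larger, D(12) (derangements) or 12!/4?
D(12)

Explanation: D(12) = (12-1)·[D(11) + D(10)] = 11·[14,684,570 + 1,334,961] = 176,214,841; 12!/4 = 479,001,600/4 = 119,750,400.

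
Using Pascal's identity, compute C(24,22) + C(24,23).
C(24,22) + C(24,23) = C(25,23) = 300.

Answer: 300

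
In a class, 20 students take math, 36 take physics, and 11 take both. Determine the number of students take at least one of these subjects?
45
|A∪B| = |A|+|B|-|A∩B| = 20+36-11 = 45.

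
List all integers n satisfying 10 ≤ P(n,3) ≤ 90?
4, 5

Working:
P(3,3)=6; P(4,3)=24; P(5,3)=60; P(6,3)=120. So valid n = 4, 5.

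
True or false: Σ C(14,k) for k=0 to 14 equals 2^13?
Binomial theorem: Σ C(14,k) = (1+1)^14 = 2^14 = 16,384; RHS 2^13 = 8,192.

Answer: False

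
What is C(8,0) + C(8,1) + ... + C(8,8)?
256

Working:
Sum of binomial coefficients = 2^8 = 256.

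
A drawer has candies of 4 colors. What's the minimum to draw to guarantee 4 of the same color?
13

Worst case: 3 of each = 12. One more: 13.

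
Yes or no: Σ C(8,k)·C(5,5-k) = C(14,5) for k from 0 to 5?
No

Explanation: Vandermonde's identity gives C(13,5) = 1,287; RHS C(14,5) = 2,002.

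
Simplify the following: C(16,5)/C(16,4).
12/5

C(n,k+1)/C(n,k) = (n−k)/(k+1). Here (16−4)/(4+1) = 12/5 = 12/5.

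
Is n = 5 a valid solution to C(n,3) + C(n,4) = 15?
Yes

Solution: C(5,3) + C(5,4) = 10 + 5 = 15, which equals 15.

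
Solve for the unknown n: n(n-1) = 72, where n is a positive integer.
9
n² − n − 72 = 0, so n = (1 ± √(1 + 4·72))/2 = (1 ± √289)/2 = (1 ± 17)/2, i.e. n = 9 or n = -8. Taking the positive root, n = 9 (check: 9×8 = 72).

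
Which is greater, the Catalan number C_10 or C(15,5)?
C_10

C_10 = C(20,10)/(10+1) = 184,756/11 = 16,796; C(15,5) = 3,003.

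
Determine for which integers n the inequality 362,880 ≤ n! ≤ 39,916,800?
9, 10, 11

Reasoning: n! is strictly increasing; 9! = 362,880 and 11! = 39,916,800, so valid n = 9, 10, 11.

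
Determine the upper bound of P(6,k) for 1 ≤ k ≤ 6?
P(6,k) increases in k, so maximum at k = 6: 6! = 720.
Final answer: 720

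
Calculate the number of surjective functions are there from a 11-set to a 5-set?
29,607,600

Explanation: Onto functions = 5! × S(11,5)
First compute S(11,5) via recurrence:
Using the Stirling recurrence: S(n,k) = k·S(n-1,k) + S(n-1,k-1)
S(11,5) = 5·S(10,5) + S(10,4)
         = 5·42525 + 34105
         = 212625 + 34105
         = 246,730
Then: 120 × 246730 = 29,607,600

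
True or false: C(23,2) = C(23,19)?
False

Solution: C(23,2) = 253 but C(23,19) = 8,855; symmetry gives C(23,2) = C(23,21), not C(23,19).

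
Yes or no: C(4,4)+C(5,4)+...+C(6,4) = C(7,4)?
No

Working:
Hockey stick identity gives Σ = C(7,5) = 21; RHS C(7,4) = 35.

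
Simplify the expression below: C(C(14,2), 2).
4,095

Reasoning: C(14,2) = 91, then C(91, 2) = 4,095.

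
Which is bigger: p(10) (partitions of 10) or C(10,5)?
Pentagonal recurrence p(n) = p(n−1) + p(n−2) − p(n−5) − p(n−7) + …: p(10) = p(9) + p(8) − p(5) − p(3) = 30 + 22 − 7 − 3 = 42; C(10,5) = 252.
Final answer: C(10,5)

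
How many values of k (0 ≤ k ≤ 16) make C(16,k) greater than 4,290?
7

Row 16 is unimodal and symmetric about k=16/2. C(16,4)=1,820 ≤ 4,290; C(16,5)=4,368 > 4,290; by symmetry C(16,k) > 4,290 for k = 5..11. That's 11 - 5 + 1 = 7 values.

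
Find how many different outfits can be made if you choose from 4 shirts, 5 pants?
20

Working:
By the multiplication principle: 4 × 5 = 20.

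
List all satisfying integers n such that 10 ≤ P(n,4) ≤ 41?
4

Reasoning: P(3,4)=0; P(4,4)=24; P(5,4)=120. So valid n = 4.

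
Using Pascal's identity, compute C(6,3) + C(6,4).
35

Solution: C(6,3) + C(6,4) = C(7,4) = 35.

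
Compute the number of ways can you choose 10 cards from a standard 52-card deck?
15,820,024,220

Reasoning: C(52,10) = 15,820,024,220.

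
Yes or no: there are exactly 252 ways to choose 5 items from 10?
C(10,5) = 252.

Answer: Yes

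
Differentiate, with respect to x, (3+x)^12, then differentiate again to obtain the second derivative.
132(3+x)^10

Explanation: First derivative: 12(3+x)^{11}. Second derivative: 12·11·(3+x)^{10} = 132(3+x)^{10}.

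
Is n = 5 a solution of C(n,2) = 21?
C(5,2) = 5·4/2! = 20/2 = 10, which does not equal 21.

Answer: No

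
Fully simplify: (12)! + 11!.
(12)! + 11! = (12)·11! + 11! = (12+1)·11! = 13·11! = 518,918,400.
Final answer: 518,918,400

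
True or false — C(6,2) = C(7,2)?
False

Working:
LHS = C(6,2) = 15; RHS = C(7,2) = 21. 15 ≠ 21, so the statement does not hold.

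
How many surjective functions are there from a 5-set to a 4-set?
240

Reasoning: Onto functions = 4! × S(5,4)
First compute S(5,4) via recurrence:
Using the Stirling recurrence: S(n,k) = k·S(n-1,k) + S(n-1,k-1)
S(5,4) = 4·S(4,4) + S(4,3)
         = 4·1 + 6
         = 4 + 6
         = 10
Then: 24 × 10 = 240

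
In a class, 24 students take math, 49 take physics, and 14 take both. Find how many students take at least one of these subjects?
|A∪B| = |A|+|B|-|A∩B| = 24+49-14 = 59.
Final answer: 59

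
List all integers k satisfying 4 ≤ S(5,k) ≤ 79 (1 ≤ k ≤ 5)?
2, 3, 4

Reasoning: S(5,1)=1; S(5,2)=15; S(5,3)=25; S(5,4)=10; S(5,5)=1. So valid k = 2, 3, 4.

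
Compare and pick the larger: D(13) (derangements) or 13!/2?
13!/2

Explanation: D(13) = (13-1)·[D(12) + D(11)] = 12·[176,214,841 + 14,684,570] = 2,290,792,932; 13!/2 = 6,227,020,800/2 = 3,113,510,400.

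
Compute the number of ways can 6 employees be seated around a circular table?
Circular arrangements: (6-1)! = 120.
Final answer: 120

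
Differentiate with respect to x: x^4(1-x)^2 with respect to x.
Product rule: 4x^{3}(1-x)^{2} + x^4·(-2)(1-x)^{1}.

Answer: 4x^3(1-x)^2 - 2x^4(1-x)^1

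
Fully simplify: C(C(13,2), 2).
C(13,2) = 78, then C(78, 2) = 3,003.
Final answer: 3,003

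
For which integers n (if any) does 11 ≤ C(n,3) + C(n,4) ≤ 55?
5, 6

Explanation: C(4,3)+C(4,4)=5; C(5,3)+C(5,4)=15; C(6,3)+C(6,4)=35; C(7,3)+C(7,4)=70. So valid n = 5, 6.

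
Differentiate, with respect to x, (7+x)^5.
5(7+x)^4
Using the power rule: d/dx (7+x)^5 = 5(7+x)^{4}.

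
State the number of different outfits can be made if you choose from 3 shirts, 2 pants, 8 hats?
48

By the multiplication principle: 3 × 2 × 8 = 48.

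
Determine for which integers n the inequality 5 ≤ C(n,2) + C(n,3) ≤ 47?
4, 5, 6
C(3,2)+C(3,3)=4; C(4,2)+C(4,3)=10; C(5,2)+C(5,3)=20; C(6,2)+C(6,3)=35; C(7,2)+C(7,3)=56. So valid n = 4, 5, 6.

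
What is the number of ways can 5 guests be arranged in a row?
120

Arrangements of 5 distinct objects: 5! = 120.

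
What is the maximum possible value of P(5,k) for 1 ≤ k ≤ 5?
120

Working:
P(5,k) increases in k, so maximum at k = 5: 5! = 120.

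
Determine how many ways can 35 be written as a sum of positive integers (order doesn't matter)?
14,883

Reasoning: Pentagonal recurrence p(n) = p(n−1) + p(n−2) − p(n−5) − p(n−7) + …: p(35) = p(34) + p(33) − p(30) − p(28) + p(23) + p(20) − p(13) − p(9) + p(0) = 12,310 + 10,143 − 5,604 − 3,718 + 1,255 + 627 − 101 − 30 + 1 = 14,883.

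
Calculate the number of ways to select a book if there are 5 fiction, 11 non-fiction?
By the addition principle: 5 + 11 = 16.
Final answer: 16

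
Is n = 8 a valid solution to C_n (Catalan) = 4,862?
No

Explanation: C_8 = C(16,8)/(8+1) = 12,870/9 = 1,430, which does not equal 4,862.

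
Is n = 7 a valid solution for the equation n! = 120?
No

Reasoning: 7! = 7·6! = 7·720 = 5,040, which does not equal 120.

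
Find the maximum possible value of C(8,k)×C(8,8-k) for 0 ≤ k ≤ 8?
4,900
C(8,k)·C(8,8-k) = C(8,k)², maximised at the centre k = 4: C(8,4)² = 4,900.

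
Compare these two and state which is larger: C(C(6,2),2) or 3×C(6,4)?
C(C(6,2),2)

Working:
C(C(6,2),2)=105, 3×C(6,4)=45.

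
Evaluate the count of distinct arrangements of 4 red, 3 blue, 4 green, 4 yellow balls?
15,765,750
Multinomial: 15!/(4! × 3! × 4! × 4!) = 15,765,750.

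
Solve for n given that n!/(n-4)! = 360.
6

Solution: n!/(n-4)! = n×(n-1)×(n-2)×(n-3), a product of 4 consecutive integers ≈ (n−1.5)^4. 360^(1/4) + 1.5 ≈ 5.9; check n = 6: 6×5×4×3 = 360 ✓. So n = 6.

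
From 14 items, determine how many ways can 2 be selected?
C(14,2) = 14! / (2! × (14-2)!)
         = 14! / (2! × 12!)
         = 91

Answer: 91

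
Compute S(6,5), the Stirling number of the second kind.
Using the Stirling recurrence: S(n,k) = k·S(n-1,k) + S(n-1,k-1)
S(6,5) = 5·S(5,5) + S(5,4)
         = 5·1 + 10
         = 5 + 10
         = 15
Final answer: 15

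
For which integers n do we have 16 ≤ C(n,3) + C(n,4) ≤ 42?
C(5,3)+C(5,4)=15; C(6,3)+C(6,4)=35; C(7,3)+C(7,4)=70. So valid n = 6.

Answer: 6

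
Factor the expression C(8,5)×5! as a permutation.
P(8,5)

Working:
C(8,5)×5! = [8!/(5!(3)!)]×5! = 8!/(3)! = P(8,5) = 6,720.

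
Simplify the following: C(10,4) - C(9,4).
84

Reasoning: C(10,4) - C(9,4) = C(9,3) = 84.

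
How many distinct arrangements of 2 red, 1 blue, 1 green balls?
12

Explanation: Multinomial: 4!/(2! × 1! × 1!) = 12.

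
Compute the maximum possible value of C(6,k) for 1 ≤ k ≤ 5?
20
C(6,k) is maximised at the centre of the row: C(6,3) = 20.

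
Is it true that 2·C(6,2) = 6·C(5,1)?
True
Absorption identity k·C(n,k) = n·C(n-1,k-1). LHS = 2·15 = 30; RHS = 6·5 = 30.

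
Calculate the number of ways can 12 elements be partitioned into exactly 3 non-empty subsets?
86,526
This equals S(12,3), the Stirling number of the 2nd kind.
Using the Stirling recurrence: S(n,k) = k·S(n-1,k) + S(n-1,k-1)
S(12,3) = 3·S(11,3) + S(11,2)
         = 3·28501 + 1023
         = 85503 + 1023
         = 86,526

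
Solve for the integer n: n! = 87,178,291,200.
14

n! is strictly increasing. 12! = 479,001,600, 13! = 6,227,020,800, 14! = 87,178,291,200 ✓. So n = 14.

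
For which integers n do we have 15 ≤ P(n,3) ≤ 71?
P(3,3)=6; P(4,3)=24; P(5,3)=60; P(6,3)=120. So valid n = 4, 5.
Final answer: 4, 5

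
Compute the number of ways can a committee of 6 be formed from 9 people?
84

Explanation: C(9,6) = 9! / (6! × (9-6)!)
         = 9! / (6! × 3!)
         = 84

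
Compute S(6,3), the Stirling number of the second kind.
90

Working:
Using the Stirling recurrence: S(n,k) = k·S(n-1,k) + S(n-1,k-1)
S(6,3) = 3·S(5,3) + S(5,2)
         = 3·25 + 15
         = 75 + 15
         = 90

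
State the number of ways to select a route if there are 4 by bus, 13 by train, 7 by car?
24

Explanation: By the addition principle: 4 + 13 + 7 = 24.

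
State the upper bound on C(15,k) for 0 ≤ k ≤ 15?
Maximum at k = 7 or k = 8: C(15,7) = 6,435.

Answer: 6,435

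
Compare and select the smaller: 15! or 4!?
4!
15!=1,307,674,368,000, 4!=24. 15! > 4!.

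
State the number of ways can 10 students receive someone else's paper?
1,334,961

Solution: Using D(n) = (n-1)[D(n-1) + D(n-2)]:
D(10) = (10-1) × [D(9) + D(8)]
      = 9 × [133496 + 14833]
      = 9 × 148329
      = 1,334,961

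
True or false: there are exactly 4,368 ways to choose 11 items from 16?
True

C(16,11) = 4,368.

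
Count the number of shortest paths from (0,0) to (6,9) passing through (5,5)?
To (5,5): C(10,5)=252. From there: C(5,1)=5. Total: 1,260.

Answer: 1,260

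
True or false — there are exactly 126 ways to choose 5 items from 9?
True

Explanation: C(9,5) = 126.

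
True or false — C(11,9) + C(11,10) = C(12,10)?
Pascal's identity: LHS = 55 + 11 = 66; RHS = C(12,10) = 66. Both sides agree, so the statement holds.

Answer: True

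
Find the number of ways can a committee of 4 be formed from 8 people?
C(8,4) = 8! / (4! × (8-4)!)
         = 8! / (4! × 4!)
         = 70

Answer: 70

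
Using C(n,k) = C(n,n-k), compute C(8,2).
C(8,2) = C(8,6) = 28.

Answer: 28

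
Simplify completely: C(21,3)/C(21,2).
19/3
C(n,k+1)/C(n,k) = (n−k)/(k+1). Here (21−2)/(2+1) = 19/3 = 19/3.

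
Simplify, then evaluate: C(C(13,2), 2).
3,003

Reasoning: C(13,2) = 78, then C(78, 2) = 3,003.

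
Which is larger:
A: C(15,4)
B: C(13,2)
A
A=C(15,4)=1,365, B=C(13,2)=78.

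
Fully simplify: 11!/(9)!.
This equals 11×10 = 110.
Final answer: 110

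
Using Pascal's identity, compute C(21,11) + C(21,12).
C(21,11) + C(21,12) = C(22,12) = 646,646.

Answer: 646,646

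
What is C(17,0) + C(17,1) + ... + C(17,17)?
131,072

Explanation: Sum of binomial coefficients = 2^17 = 131,072.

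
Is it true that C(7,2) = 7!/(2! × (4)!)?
False

The correct denominator is 2!×5!, giving C(7,2) = 21; the stated RHS is 7!/(2!×4!) = 105 ≠ 21, so the statement does not hold.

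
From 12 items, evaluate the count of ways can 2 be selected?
C(12,2) = 12! / (2! × (12-2)!)
         = 12! / (2! × 10!)
         = 66
Final answer: 66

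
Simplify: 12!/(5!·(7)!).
This is C(12,5) = 792.

Answer: 792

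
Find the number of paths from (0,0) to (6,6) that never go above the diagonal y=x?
132

Counted by the Catalan number C_6: C_6 = C(12,6)/(6+1) = 924/7 = 132.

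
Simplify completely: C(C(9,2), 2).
630

Solution: C(9,2) = 36, then C(36, 2) = 630.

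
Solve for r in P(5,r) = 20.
P(5,r) = 5·4·…·(5−r+1), a product of r factors. Multiplying down from 5: 5 = 5; 5·4 = 20 ✓ (2 factors). So r = 2.

Answer: 2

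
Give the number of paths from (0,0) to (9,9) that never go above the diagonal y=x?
4,862

Reasoning: Counted by the Catalan number C_9: C_9 = C(18,9)/(9+1) = 48,620/10 = 4,862.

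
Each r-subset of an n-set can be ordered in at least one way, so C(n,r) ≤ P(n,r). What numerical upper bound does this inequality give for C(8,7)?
P(8,7) = 8·7·6·5·4·3·2 = 40,320, so C(8,7) ≤ 40,320. (The bound is loose by a factor of 7! = 5,040: C(8,7) = 40,320/5,040 = 8.)

Answer: 40,320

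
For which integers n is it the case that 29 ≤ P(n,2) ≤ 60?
6, 7, 8

Solution: P(5,2)=20; P(6,2)=30; P(7,2)=42; P(8,2)=56; P(9,2)=72. So valid n = 6, 7, 8.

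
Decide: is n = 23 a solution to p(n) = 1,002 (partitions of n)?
No

Solution: Pentagonal recurrence p(n) = p(n−1) + p(n−2) − p(n−5) − p(n−7) + …: p(23) = p(22) + p(21) − p(18) − p(16) + p(11) + p(8) − p(1) = 1,002 + 792 − 385 − 231 + 56 + 22 − 1 = 1,255, which does not equal 1,002.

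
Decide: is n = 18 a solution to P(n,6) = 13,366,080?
P(18,6) = 18·17·16·15·14·13 = 13,366,080, which equals 13,366,080.
Final answer: Yes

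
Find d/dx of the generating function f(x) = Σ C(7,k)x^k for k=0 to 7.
Σ k·C(7,k)x^(k-1) for k=1 to 7
Term-by-term differentiation gives Σ k·C(7,k)x^{k-1} for k=1 to 7.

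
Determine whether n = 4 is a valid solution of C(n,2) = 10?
No

Working:
C(4,2) = 4·3/2! = 12/2 = 6, which does not equal 10.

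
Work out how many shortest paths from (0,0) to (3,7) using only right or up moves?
120

Explanation: Choose 3 rights from 10 moves: C(10,3) = 120.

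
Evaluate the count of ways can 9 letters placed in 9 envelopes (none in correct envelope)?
Using D(n) = (n-1)[D(n-1) + D(n-2)]:
D(9) = (9-1) × [D(8) + D(7)]
      = 8 × [14833 + 1854]
      = 8 × 16687
      = 133,496

Answer: 133,496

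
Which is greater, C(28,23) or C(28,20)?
C(28,20)

Working:
C(28,23)=98,280, C(28,20)=3,108,105.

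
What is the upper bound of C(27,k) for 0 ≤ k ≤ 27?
20,058,300

Maximum at k = 13 or k = 14: C(27,13) = 20,058,300.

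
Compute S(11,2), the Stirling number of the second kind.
1,023

Using the Stirling recurrence: S(n,k) = k·S(n-1,k) + S(n-1,k-1)
S(11,2) = 2·S(10,2) + S(10,1)
         = 2·511 + 1
         = 1022 + 1
         = 1,023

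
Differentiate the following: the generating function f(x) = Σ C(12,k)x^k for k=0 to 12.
Σ k·C(12,k)x^(k-1) for k=1 to 12

Reasoning: Term-by-term differentiation gives Σ k·C(12,k)x^{k-1} for k=1 to 12.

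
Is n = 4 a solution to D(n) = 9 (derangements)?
Yes

Explanation: D(4) = (4-1)·[D(3) + D(2)] = 3·[2 + 1] = 9, which equals 9.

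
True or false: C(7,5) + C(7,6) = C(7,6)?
False

Solution: Pascal's identity gives C(8,6) = 28, whereas C(7,6) = 7.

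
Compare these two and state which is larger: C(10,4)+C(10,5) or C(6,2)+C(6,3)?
C(10,4)+C(10,5)

Working:
First=462, Second=35.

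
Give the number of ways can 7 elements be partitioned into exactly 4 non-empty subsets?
350

Reasoning: This equals S(7,4), the Stirling number of the 2nd kind.
Using the Stirling recurrence: S(n,k) = k·S(n-1,k) + S(n-1,k-1)
S(7,4) = 4·S(6,4) + S(6,3)
         = 4·65 + 90
         = 260 + 90
         = 350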